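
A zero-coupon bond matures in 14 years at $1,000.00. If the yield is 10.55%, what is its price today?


Formula: Price = FV / (1 + r)^n
Substituting: Price = $1,000.00 / (1 + 0.1055)^14
Discount factor: (1.1055)^14 = 4.072138
Price = $1,000.00 / 4.072138 = $245.57

$245.57


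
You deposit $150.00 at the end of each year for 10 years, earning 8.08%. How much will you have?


Formula: FV = PMT * ((1+r)^n - 1) / r
Growth factor: (1 + 0.0808)^10 = 2.17497
Numerator: 2.17497 - 1 = 1.17497
FV = $150.00 * 1.17497 / 0.0808 = $2,181.26

$2,181.26


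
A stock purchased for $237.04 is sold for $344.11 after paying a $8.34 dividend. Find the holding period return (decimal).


Formula: HPR = (P1 - P0 + D) / P0
Gain: $344.11 - $237.04 + $8.34 = $115.41
HPR = $115.41 / $237.04 = 0.4869

0.4869


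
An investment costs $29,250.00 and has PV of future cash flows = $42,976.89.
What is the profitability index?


Formula: PI = PV(cash flows) / initial investment
Substituting: PI = $42,976.89 / $29,250.00
PI = 1.4693

1.4693


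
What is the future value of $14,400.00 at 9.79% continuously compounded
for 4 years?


Formula: FV = P * e^(r*t)
Exponent: r*t = 0.0979 * 4 = 0.3916
e^(0.3916) = 1.479346
FV = $14,400.00 * 1.479346 = $21,302.58

$21,302.58


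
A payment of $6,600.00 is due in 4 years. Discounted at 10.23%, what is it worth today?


Formula: PV = FV / (1 + r)^n
Substituting: PV = $6,600.00 / (1 + 0.1023)^4
Discount factor: (1.1023)^4 = 1.476384
PV = $6,600.00 / 1.476384 = $4,470.38

$4,470.38


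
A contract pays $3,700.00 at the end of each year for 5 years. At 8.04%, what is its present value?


Formula: PV = PMT * (1 - (1+r)^(-n)) / r
Discount factor: (1 + 0.0804)^(-5) = 0.679324
Bracket: 1 - 0.679324 = 0.320676
PV = $3,700.00 * 0.320676 / 0.0804 = $14,757.47

$14,757.47


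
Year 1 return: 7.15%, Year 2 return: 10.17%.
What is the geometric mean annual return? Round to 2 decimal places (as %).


Formula: Geometric mean = ((1+r1)*(1+r2))^(1/2) - 1
Product: (1 + 0.0715) * (1 + 0.1017) = 1.0715 * 1.1017 = 1.180472
Square root: 1.180472^0.5 = 1.086495
Geometric mean = 1.086495 - 1 = 0.086495
As percentage: 8.65%

8.65%


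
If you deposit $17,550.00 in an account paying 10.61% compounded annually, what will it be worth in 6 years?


Formula: FV = P * (1 + r)^n
Substituting: FV = $17,550.00 * (1 + 0.1061)^6
Growth factor: (1.1061)^6 = 1.831329
FV = $17,550.00 * 1.831329 = $32,139.82

$32,139.82


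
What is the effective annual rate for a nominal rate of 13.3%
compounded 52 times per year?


Formula: EAR = (1 + r/m)^m - 1
Period rate: r/m = 0.133 / 52 = 0.002558
Compounding: (1 + 0.002558)^52 = 1.142056
EAR = 1.142056 - 1 = 0.142056

0.142056


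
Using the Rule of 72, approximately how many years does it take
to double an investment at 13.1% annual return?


Formula: Years ≈ 72 / r
Substituting: Years ≈ 72 / 13.1
Years ≈ 5.5

5.5 years


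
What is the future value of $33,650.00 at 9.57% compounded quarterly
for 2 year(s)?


Formula: FV = P * (1 + r/m)^(m*t)
Period rate: r/m = 0.0957 / 4 = 0.023925
Total periods: m*t = 4 * 2 = 8
Growth factor: (1 + 0.023925)^8 = 1.208218
FV = $33,650.00 * 1.208218 = $40,656.52

$40,656.52


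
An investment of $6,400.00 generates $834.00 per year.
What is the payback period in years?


Formula: Payback = investment / annual cash flow
Substituting: Payback = $6,400.00 / $834.00
Payback = 7.6739 years

7.6739 years


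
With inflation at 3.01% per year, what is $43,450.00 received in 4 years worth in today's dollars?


Formula: Real value = nominal / (1 + inflation)^years
Price level: (1 + 0.0301)^4 = 1.125946
Real value = $43,450.00 / 1.125946 = $38,589.77

$38,589.77


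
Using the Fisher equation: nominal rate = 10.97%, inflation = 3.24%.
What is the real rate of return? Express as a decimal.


Formula: (1 + r_real) = (1 + r_nom) / (1 + inflation)
Substituting: (1 + r_real) = 1.1097 / 1.0324
(1 + r_real) = 1.074874
r_real = 1.074874 - 1 = 0.074874

0.074874


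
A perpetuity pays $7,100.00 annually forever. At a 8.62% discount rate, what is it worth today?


Formula: PV = C / r
Substituting: PV = $7,100.00 / 0.0862
PV = $82,366.59

$82,366.59


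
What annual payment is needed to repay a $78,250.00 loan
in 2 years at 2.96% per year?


Formula: PMT = PV * r / (1 - (1+r)^(-n))
Denominator: 1 - (1 + 0.0296)^(-2) = 0.056672
Numerator: $78,250.00 * 0.0296 = 2316.2
PMT = 2316.2 / 0.056672 = $40,870.59

$40,870.59


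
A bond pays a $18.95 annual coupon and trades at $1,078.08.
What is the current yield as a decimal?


Formula: Current yield = annual coupon / price
Substituting: CY = $18.95 / $1,078.08
CY = 0.017578

0.017578


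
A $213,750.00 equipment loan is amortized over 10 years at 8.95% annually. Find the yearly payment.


Formula: PMT = PV * r / (1 - (1+r)^(-n))
Denominator: 1 - (1 + 0.0895)^(-10) = 0.575647
Numerator: $213,750.00 * 0.0895 = 19130.625
PMT = 19130.625 / 0.575647 = $33,233.28

$33,233.28


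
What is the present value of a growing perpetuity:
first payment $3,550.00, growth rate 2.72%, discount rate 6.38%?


Formula: PV = C / (r - g)
Spread: r - g = 0.0638 - 0.0272 = 0.0366
Substituting: PV = $3,550.00 / 0.0366
PV = $96,994.54

$96,994.54


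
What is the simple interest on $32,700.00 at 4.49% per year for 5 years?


Formula: I = P * r * t
Substituting: I = $32,700.00 * 0.0449 * 5
Step: I = $32,700.00 * 0.2245
I = $7,341.15

$7,341.15


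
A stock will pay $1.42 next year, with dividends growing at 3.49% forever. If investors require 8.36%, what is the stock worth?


Formula: P = D1 / (r - g)
Spread: r - g = 0.0836 - 0.0349 = 0.0487
Substituting: P = $1.42 / 0.0487
P = $29.16

$29.16


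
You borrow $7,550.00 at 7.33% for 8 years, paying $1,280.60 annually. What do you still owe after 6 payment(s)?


Formula: Balance = PV*(1+r)^k - PMT*((1+r)^k - 1)/r
Growth: (1 + 0.0733)^6 = 1.528716
Accumulated factor: ((1+r)^k - 1)/r = 7.213041
Balance = $7,550.00 * 1.528716 - $1,280.60 * 7.213041
Balance = $2,304.79

$2,304.79


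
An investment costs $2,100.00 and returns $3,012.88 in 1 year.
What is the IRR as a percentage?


Formula: IRR = C1/C0 - 1
Substituting: IRR = $3,012.88 / $2,100.00 - 1
Ratio: 1.434705 - 1 = 0.434705
IRR = 43.4705%

43.4705%


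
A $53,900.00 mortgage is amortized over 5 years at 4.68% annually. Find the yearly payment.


Formula: PMT = PV * r / (1 - (1+r)^(-n))
Denominator: 1 - (1 + 0.0468)^(-5) = 0.204424
Numerator: $53,900.00 * 0.0468 = 2522.52
PMT = 2522.52 / 0.204424 = $12,339.62

$12,339.62


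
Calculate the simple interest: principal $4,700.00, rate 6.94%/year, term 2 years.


Formula: I = P * r * t
Substituting: I = $4,700.00 * 0.0694 * 2
Step: I = $4,700.00 * 0.1388
I = $652.36

$652.36


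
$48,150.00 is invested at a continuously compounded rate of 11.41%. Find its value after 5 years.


Formula: FV = P * e^(r*t)
Exponent: r*t = 0.1141 * 5 = 0.5705
e^(0.5705) = 1.769151
FV = $48,150.00 * 1.769151 = $85,184.64

$85,184.64


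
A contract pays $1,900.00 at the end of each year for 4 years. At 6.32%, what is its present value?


Formula: PV = PMT * (1 - (1+r)^(-n)) / r
Discount factor: (1 + 0.0632)^(-4) = 0.782601
Bracket: 1 - 0.782601 = 0.217399
PV = $1,900.00 * 0.217399 / 0.0632 = $6,535.74

$6,535.74


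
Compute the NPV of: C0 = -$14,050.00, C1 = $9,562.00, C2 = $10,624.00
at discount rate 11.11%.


Formula: NPV = C0 + C1/(1+r) + C2/(1+r)^2
Discount C1: $9,562.00 / (1 + 0.1111) = $8,605.89
Discount C2: $10,624.00 / (1 + 0.1111)^2 = $8,605.61
NPV = -$14,050.00 + $8,605.89 + $8,605.61 = $3,161.50

$3,161.50


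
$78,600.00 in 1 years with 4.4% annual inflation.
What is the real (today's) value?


Formula: Real value = nominal / (1 + inflation)^years
Price level: (1 + 0.044)^1 = 1.044
Real value = $78,600.00 / 1.044 = $75,287.36

$75,287.36


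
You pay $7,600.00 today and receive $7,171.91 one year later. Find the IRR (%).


Formula: IRR = C1/C0 - 1
Substituting: IRR = $7,171.91 / $7,600.00 - 1
Ratio: 0.943672 - 1 = -0.056328
IRR = -5.6328%

-5.6328%


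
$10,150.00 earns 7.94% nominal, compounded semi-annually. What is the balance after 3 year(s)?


Formula: FV = P * (1 + r/m)^(m*t)
Period rate: r/m = 0.0794 / 2 = 0.0397
Total periods: m*t = 2 * 3 = 6
Growth factor: (1 + 0.0397)^6 = 1.263131
FV = $10,150.00 * 1.263131 = $12,820.78

$12,820.78


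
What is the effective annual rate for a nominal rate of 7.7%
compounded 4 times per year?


Formula: EAR = (1 + r/m)^m - 1
Period rate: r/m = 0.077 / 4 = 0.01925
Compounding: (1 + 0.01925)^4 = 1.079252
EAR = 1.079252 - 1 = 0.079252

0.079252


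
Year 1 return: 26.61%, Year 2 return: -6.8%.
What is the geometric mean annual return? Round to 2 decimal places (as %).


Formula: Geometric mean = ((1+r1)*(1+r2))^(1/2) - 1
Product: (1 + 0.2661) * (1 + -0.068) = 1.2661 * 0.932 = 1.180005
Square root: 1.180005^0.5 = 1.08628
Geometric mean = 1.08628 - 1 = 0.08628
As percentage: 8.63%

8.63%


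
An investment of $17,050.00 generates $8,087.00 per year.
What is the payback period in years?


Formula: Payback = investment / annual cash flow
Substituting: Payback = $17,050.00 / $8,087.00
Payback = 2.1083 years

2.1083 years


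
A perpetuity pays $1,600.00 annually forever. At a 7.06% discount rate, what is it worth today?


Formula: PV = C / r
Substituting: PV = $1,600.00 / 0.0706
PV = $22,662.89

$22,662.89


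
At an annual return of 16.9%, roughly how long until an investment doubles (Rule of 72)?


Formula: Years ≈ 72 / r
Substituting: Years ≈ 72 / 16.9
Years ≈ 4.3

4.3 years


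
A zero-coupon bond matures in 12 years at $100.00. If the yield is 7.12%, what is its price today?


Formula: Price = FV / (1 + r)^n
Substituting: Price = $100.00 / (1 + 0.0712)^12
Discount factor: (1.0712)^12 = 2.282689
Price = $100.00 / 2.282689 = $43.81

$43.81


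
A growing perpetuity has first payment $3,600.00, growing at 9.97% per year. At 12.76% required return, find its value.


Formula: PV = C / (r - g)
Spread: r - g = 0.1276 - 0.0997 = 0.0279
Substituting: PV = $3,600.00 / 0.0279
PV = $129,032.26

$129,032.26


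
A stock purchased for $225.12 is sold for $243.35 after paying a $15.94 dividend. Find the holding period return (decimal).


Formula: HPR = (P1 - P0 + D) / P0
Gain: $243.35 - $225.12 + $15.94 = $34.17
HPR = $34.17 / $225.12 = 0.1518

0.1518


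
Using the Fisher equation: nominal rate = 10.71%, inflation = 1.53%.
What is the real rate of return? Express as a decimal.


Formula: (1 + r_real) = (1 + r_nom) / (1 + inflation)
Substituting: (1 + r_real) = 1.1071 / 1.0153
(1 + r_real) = 1.090417
r_real = 1.090417 - 1 = 0.090417

0.090417


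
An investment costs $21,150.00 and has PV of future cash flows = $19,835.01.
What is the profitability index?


Formula: PI = PV(cash flows) / initial investment
Substituting: PI = $19,835.01 / $21,150.00
PI = 0.9378

0.9378


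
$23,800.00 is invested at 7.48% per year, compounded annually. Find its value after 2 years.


Formula: FV = P * (1 + r)^n
Substituting: FV = $23,800.00 * (1 + 0.0748)^2
Growth factor: (1.0748)^2 = 1.155195
FV = $23,800.00 * 1.155195 = $27,493.64

$27,493.64


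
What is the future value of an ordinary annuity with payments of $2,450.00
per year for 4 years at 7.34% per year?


Formula: FV = PMT * ((1+r)^n - 1) / r
Growth factor: (1 + 0.0734)^4 = 1.327536
Numerator: 1.327536 - 1 = 0.327536
FV = $2,450.00 * 0.327536 / 0.0734 = $10,932.75

$10,932.75


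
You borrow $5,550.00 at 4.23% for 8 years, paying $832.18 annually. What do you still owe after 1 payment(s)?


Formula: Balance = PV*(1+r)^k - PMT*((1+r)^k - 1)/r
Growth: (1 + 0.0423)^1 = 1.0423
Accumulated factor: ((1+r)^k - 1)/r = 1.0
Balance = $5,550.00 * 1.0423 - $832.18 * 1.0
Balance = $4,952.59

$4,952.59


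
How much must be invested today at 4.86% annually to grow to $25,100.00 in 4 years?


Formula: PV = FV / (1 + r)^n
Substituting: PV = $25,100.00 / (1 + 0.0486)^4
Discount factor: (1.0486)^4 = 1.209037
PV = $25,100.00 / 1.209037 = $20,760.33

$20,760.33


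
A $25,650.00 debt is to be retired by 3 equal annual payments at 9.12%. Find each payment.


Formula: PMT = PV * r / (1 - (1+r)^(-n))
Denominator: 1 - (1 + 0.0912)^(-3) = 0.230361
Numerator: $25,650.00 * 0.0912 = 2339.28
PMT = 2339.28 / 0.230361 = $10,154.83

$10,154.83


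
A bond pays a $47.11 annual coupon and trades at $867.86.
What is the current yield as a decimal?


Formula: Current yield = annual coupon / price
Substituting: CY = $47.11 / $867.86
CY = 0.054283

0.054283


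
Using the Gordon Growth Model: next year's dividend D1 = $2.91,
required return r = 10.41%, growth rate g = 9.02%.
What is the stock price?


Formula: P = D1 / (r - g)
Spread: r - g = 0.1041 - 0.0902 = 0.0139
Substituting: P = $2.91 / 0.0139
P = $209.35

$209.35


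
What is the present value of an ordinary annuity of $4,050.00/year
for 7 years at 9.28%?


Formula: PV = PMT * (1 - (1+r)^(-n)) / r
Discount factor: (1 + 0.0928)^(-7) = 0.537298
Bracket: 1 - 0.537298 = 0.462702
PV = $4,050.00 * 0.462702 / 0.0928 = $20,193.35

$20,193.35


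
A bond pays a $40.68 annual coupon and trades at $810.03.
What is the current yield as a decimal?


Formula: Current yield = annual coupon / price
Substituting: CY = $40.68 / $810.03
CY = 0.05022

0.05022


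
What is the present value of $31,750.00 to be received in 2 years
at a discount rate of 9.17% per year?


Formula: PV = FV / (1 + r)^n
Substituting: PV = $31,750.00 / (1 + 0.0917)^2
Discount factor: (1.0917)^2 = 1.191809
PV = $31,750.00 / 1.191809 = $26,640.18

$26,640.18


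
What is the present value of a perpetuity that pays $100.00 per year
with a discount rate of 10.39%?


Formula: PV = C / r
Substituting: PV = $100.00 / 0.1039
PV = $962.46

$962.46


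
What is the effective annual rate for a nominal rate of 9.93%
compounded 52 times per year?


Formula: EAR = (1 + r/m)^m - 1
Period rate: r/m = 0.0993 / 52 = 0.00191
Compounding: (1 + 0.00191)^52 = 1.104293
EAR = 1.104293 - 1 = 0.104293

0.104293


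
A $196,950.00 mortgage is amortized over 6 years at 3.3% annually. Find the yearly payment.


Formula: PMT = PV * r / (1 - (1+r)^(-n))
Denominator: 1 - (1 + 0.033)^(-6) = 0.177003
Numerator: $196,950.00 * 0.033 = 6499.35
PMT = 6499.35 / 0.177003 = $36,718.80

$36,718.80


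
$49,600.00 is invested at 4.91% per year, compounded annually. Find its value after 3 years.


Formula: FV = P * (1 + r)^n
Substituting: FV = $49,600.00 * (1 + 0.0491)^3
Growth factor: (1.0491)^3 = 1.154651
FV = $49,600.00 * 1.154651 = $57,270.68

$57,270.68


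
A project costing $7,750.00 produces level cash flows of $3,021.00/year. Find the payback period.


Formula: Payback = investment / annual cash flow
Substituting: Payback = $7,750.00 / $3,021.00
Payback = 2.5654 years

2.5654 years


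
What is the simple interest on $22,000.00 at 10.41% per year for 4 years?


Formula: I = P * r * t
Substituting: I = $22,000.00 * 0.1041 * 4
Step: I = $22,000.00 * 0.4164
I = $9,160.80

$9,160.80


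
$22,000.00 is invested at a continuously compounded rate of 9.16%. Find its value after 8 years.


Formula: FV = P * e^(r*t)
Exponent: r*t = 0.0916 * 8 = 0.7328
e^(0.7328) = 2.080899
FV = $22,000.00 * 2.080899 = $45,779.78

$45,779.78


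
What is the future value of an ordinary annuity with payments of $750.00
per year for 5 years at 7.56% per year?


Formula: FV = PMT * ((1+r)^n - 1) / r
Growth factor: (1 + 0.0756)^5 = 1.43964
Numerator: 1.43964 - 1 = 0.43964
FV = $750.00 * 0.43964 / 0.0756 = $4,361.51

$4,361.51


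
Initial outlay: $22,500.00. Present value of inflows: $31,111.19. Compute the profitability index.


Formula: PI = PV(cash flows) / initial investment
Substituting: PI = $31,111.19 / $22,500.00
PI = 1.3827

1.3827


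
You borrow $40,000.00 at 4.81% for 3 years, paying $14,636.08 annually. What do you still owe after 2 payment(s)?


Formula: Balance = PV*(1+r)^k - PMT*((1+r)^k - 1)/r
Growth: (1 + 0.0481)^2 = 1.098514
Accumulated factor: ((1+r)^k - 1)/r = 2.0481
Balance = $40,000.00 * 1.098514 - $14,636.08 * 2.0481
Balance = $13,964.39

$13,964.39


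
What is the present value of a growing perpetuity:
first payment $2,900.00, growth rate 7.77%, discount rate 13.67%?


Formula: PV = C / (r - g)
Spread: r - g = 0.1367 - 0.0777 = 0.059
Substituting: PV = $2,900.00 / 0.059
PV = $49,152.54

$49,152.54


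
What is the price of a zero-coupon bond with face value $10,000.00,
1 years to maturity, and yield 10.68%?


Formula: Price = FV / (1 + r)^n
Substituting: Price = $10,000.00 / (1 + 0.1068)^1
Discount factor: (1.1068)^1 = 1.1068
Price = $10,000.00 / 1.1068 = $9,035.06

$9,035.06


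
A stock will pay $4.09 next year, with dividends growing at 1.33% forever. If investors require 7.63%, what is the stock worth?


Formula: P = D1 / (r - g)
Spread: r - g = 0.0763 - 0.0133 = 0.063
Substituting: P = $4.09 / 0.063
P = $64.92

$64.92


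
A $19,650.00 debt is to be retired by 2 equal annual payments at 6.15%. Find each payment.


Formula: PMT = PV * r / (1 - (1+r)^(-n))
Denominator: 1 - (1 + 0.0615)^(-2) = 0.112517
Numerator: $19,650.00 * 0.0615 = 1208.475
PMT = 1208.475 / 0.112517 = $10,740.37

$10,740.37


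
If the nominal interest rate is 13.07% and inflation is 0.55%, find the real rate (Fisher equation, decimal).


Formula: (1 + r_real) = (1 + r_nom) / (1 + inflation)
Substituting: (1 + r_real) = 1.1307 / 1.0055
(1 + r_real) = 1.124515
r_real = 1.124515 - 1 = 0.124515

0.124515


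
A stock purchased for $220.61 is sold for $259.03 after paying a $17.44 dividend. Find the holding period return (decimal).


Formula: HPR = (P1 - P0 + D) / P0
Gain: $259.03 - $220.61 + $17.44 = $55.86
HPR = $55.86 / $220.61 = 0.2532

0.2532


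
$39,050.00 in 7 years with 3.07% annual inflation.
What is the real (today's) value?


Formula: Real value = nominal / (1 + inflation)^years
Price level: (1 + 0.0307)^7 = 1.235737
Real value = $39,050.00 / 1.235737 = $31,600.58

$31,600.58


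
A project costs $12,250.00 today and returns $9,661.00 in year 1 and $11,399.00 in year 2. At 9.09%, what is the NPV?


Formula: NPV = C0 + C1/(1+r) + C2/(1+r)^2
Discount C1: $9,661.00 / (1 + 0.0909) = $8,855.99
Discount C2: $11,399.00 / (1 + 0.0909)^2 = $9,578.49
NPV = -$12,250.00 + $8,855.99 + $9,578.49 = $6,184.48

$6,184.48


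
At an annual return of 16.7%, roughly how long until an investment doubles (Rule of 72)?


Formula: Years ≈ 72 / r
Substituting: Years ≈ 72 / 16.7
Years ≈ 4.3

4.3 years


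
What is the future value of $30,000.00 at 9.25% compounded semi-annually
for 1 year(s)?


Formula: FV = P * (1 + r/m)^(m*t)
Period rate: r/m = 0.0925 / 2 = 0.04625
Total periods: m*t = 2 * 1 = 2
Growth factor: (1 + 0.04625)^2 = 1.094639
FV = $30,000.00 * 1.094639 = $32,839.17

$32,839.17


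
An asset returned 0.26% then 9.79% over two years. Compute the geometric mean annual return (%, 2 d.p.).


Formula: Geometric mean = ((1+r1)*(1+r2))^(1/2) - 1
Product: (1 + 0.0026) * (1 + 0.0979) = 1.0026 * 1.0979 = 1.100755
Square root: 1.100755^0.5 = 1.049168
Geometric mean = 1.049168 - 1 = 0.049168
As percentage: 4.92%

4.92%


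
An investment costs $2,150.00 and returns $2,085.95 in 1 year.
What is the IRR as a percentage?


Formula: IRR = C1/C0 - 1
Substituting: IRR = $2,085.95 / $2,150.00 - 1
Ratio: 0.970209 - 1 = -0.029791
IRR = -2.9791%

-2.9791%


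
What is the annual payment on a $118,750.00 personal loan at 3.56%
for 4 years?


Formula: PMT = PV * r / (1 - (1+r)^(-n))
Denominator: 1 - (1 + 0.0356)^(-4) = 0.130576
Numerator: $118,750.00 * 0.0356 = 4227.5
PMT = 4227.5 / 0.130576 = $32,375.88

$32,375.88


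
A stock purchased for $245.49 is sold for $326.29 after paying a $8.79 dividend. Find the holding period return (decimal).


Formula: HPR = (P1 - P0 + D) / P0
Gain: $326.29 - $245.49 + $8.79 = $89.59
HPR = $89.59 / $245.49 = 0.3649

0.3649


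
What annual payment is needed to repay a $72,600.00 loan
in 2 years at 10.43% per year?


Formula: PMT = PV * r / (1 - (1+r)^(-n))
Denominator: 1 - (1 + 0.1043)^(-2) = 0.179977
Numerator: $72,600.00 * 0.1043 = 7572.18
PMT = 7572.18 / 0.179977 = $42,072.96

$42,072.96


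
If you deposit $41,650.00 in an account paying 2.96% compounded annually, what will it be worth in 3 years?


Formula: FV = P * (1 + r)^n
Substituting: FV = $41,650.00 * (1 + 0.0296)^3
Growth factor: (1.0296)^3 = 1.091454
FV = $41,650.00 * 1.091454 = $45,459.08

$45,459.08


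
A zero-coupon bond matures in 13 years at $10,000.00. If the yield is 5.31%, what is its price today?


Formula: Price = FV / (1 + r)^n
Substituting: Price = $10,000.00 / (1 + 0.0531)^13
Discount factor: (1.0531)^13 = 1.959318
Price = $10,000.00 / 1.959318 = $5,103.82

$5,103.82


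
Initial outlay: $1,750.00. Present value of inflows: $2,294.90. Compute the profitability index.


Formula: PI = PV(cash flows) / initial investment
Substituting: PI = $2,294.90 / $1,750.00
PI = 1.3114

1.3114


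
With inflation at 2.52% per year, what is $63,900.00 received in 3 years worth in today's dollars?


Formula: Real value = nominal / (1 + inflation)^years
Price level: (1 + 0.0252)^3 = 1.077521
Real value = $63,900.00 / 1.077521 = $59,302.78

$59,302.78


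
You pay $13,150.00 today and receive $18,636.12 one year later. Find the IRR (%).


Formula: IRR = C1/C0 - 1
Substituting: IRR = $18,636.12 / $13,150.00 - 1
Ratio: 1.417195 - 1 = 0.417195
IRR = 41.7195%

41.7195%


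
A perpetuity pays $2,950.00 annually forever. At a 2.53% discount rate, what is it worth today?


Formula: PV = C / r
Substituting: PV = $2,950.00 / 0.0253
PV = $116,600.79

$116,600.79


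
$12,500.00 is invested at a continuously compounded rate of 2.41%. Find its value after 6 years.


Formula: FV = P * e^(r*t)
Exponent: r*t = 0.0241 * 6 = 0.1446
e^(0.1446) = 1.155577
FV = $12,500.00 * 1.155577 = $14,444.72

$14,444.72


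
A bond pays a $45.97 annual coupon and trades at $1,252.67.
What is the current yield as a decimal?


Formula: Current yield = annual coupon / price
Substituting: CY = $45.97 / $1,252.67
CY = 0.036698

0.036698


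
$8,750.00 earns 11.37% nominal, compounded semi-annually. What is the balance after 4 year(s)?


Formula: FV = P * (1 + r/m)^(m*t)
Period rate: r/m = 0.1137 / 2 = 0.05685
Total periods: m*t = 2 * 4 = 8
Growth factor: (1 + 0.05685)^8 = 1.556348
FV = $8,750.00 * 1.556348 = $13,618.05

$13,618.05


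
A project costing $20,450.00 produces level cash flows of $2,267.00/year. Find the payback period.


Formula: Payback = investment / annual cash flow
Substituting: Payback = $20,450.00 / $2,267.00
Payback = 9.0207 years

9.0207 years


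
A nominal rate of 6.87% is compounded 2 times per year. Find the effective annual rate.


Formula: EAR = (1 + r/m)^m - 1
Period rate: r/m = 0.0687 / 2 = 0.03435
Compounding: (1 + 0.03435)^2 = 1.06988
EAR = 1.06988 - 1 = 0.06988

0.06988


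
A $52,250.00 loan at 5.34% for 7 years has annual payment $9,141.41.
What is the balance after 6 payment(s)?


Formula: Balance = PV*(1+r)^k - PMT*((1+r)^k - 1)/r
Growth: (1 + 0.0534)^6 = 1.366343
Accumulated factor: ((1+r)^k - 1)/r = 6.860365
Balance = $52,250.00 * 1.366343 - $9,141.41 * 6.860365
Balance = $8,678.04

$8,678.04


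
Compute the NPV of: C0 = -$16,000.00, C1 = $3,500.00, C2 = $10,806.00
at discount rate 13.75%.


Formula: NPV = C0 + C1/(1+r) + C2/(1+r)^2
Discount C1: $3,500.00 / (1 + 0.1375) = $3,076.92
Discount C2: $10,806.00 / (1 + 0.1375)^2 = $8,351.46
NPV = -$16,000.00 + $3,076.92 + $8,351.46 = -$4,571.62

-$4,571.62


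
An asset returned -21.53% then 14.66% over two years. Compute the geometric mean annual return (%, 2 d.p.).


Formula: Geometric mean = ((1+r1)*(1+r2))^(1/2) - 1
Product: (1 + -0.2153) * (1 + 0.1466) = 0.7847 * 1.1466 = 0.899737
Square root: 0.899737^0.5 = 0.948545
Geometric mean = 0.948545 - 1 = -0.051455
As percentage: -5.15%

-5.15%


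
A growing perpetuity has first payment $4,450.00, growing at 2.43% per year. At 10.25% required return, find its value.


Formula: PV = C / (r - g)
Spread: r - g = 0.1025 - 0.0243 = 0.0782
Substituting: PV = $4,450.00 / 0.0782
PV = $56,905.37

$56,905.37


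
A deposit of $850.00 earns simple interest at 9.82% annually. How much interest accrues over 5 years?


Formula: I = P * r * t
Substituting: I = $850.00 * 0.0982 * 5
Step: I = $850.00 * 0.491
I = $417.35

$417.35


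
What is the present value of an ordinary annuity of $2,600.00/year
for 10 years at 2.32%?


Formula: PV = PMT * (1 - (1+r)^(-n)) / r
Discount factor: (1 + 0.0232)^(-10) = 0.79505
Bracket: 1 - 0.79505 = 0.20495
PV = $2,600.00 * 0.20495 / 0.0232 = $22,968.48

$22,968.48


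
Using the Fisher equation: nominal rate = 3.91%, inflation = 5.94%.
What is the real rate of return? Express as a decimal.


Formula: (1 + r_real) = (1 + r_nom) / (1 + inflation)
Substituting: (1 + r_real) = 1.0391 / 1.0594
(1 + r_real) = 0.980838
r_real = 0.980838 - 1 = -0.019162

-0.019162


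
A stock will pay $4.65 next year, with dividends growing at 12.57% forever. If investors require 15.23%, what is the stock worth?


Formula: P = D1 / (r - g)
Spread: r - g = 0.1523 - 0.1257 = 0.0266
Substituting: P = $4.65 / 0.0266
P = $174.81

$174.81


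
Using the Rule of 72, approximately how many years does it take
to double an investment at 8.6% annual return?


Formula: Years ≈ 72 / r
Substituting: Years ≈ 72 / 8.6
Years ≈ 8.4

8.4 years


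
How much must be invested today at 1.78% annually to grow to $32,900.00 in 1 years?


Formula: PV = FV / (1 + r)^n
Substituting: PV = $32,900.00 / (1 + 0.0178)^1
Discount factor: (1.0178)^1 = 1.0178
PV = $32,900.00 / 1.0178 = $32,324.62

$32,324.62


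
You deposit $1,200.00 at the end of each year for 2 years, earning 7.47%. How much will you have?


Formula: FV = PMT * ((1+r)^n - 1) / r
Growth factor: (1 + 0.0747)^2 = 1.15498
Numerator: 1.15498 - 1 = 0.15498
FV = $1,200.00 * 0.15498 / 0.0747 = $2,489.64

$2,489.64


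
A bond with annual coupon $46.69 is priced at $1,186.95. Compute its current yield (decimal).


Formula: Current yield = annual coupon / price
Substituting: CY = $46.69 / $1,186.95
CY = 0.039336

0.039336


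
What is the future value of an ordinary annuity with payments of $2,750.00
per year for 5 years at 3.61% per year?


Formula: FV = PMT * ((1+r)^n - 1) / r
Growth factor: (1 + 0.0361)^5 = 1.194011
Numerator: 1.194011 - 1 = 0.194011
FV = $2,750.00 * 0.194011 / 0.0361 = $14,779.24

$14,779.24


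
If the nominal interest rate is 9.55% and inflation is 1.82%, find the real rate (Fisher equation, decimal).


Formula: (1 + r_real) = (1 + r_nom) / (1 + inflation)
Substituting: (1 + r_real) = 1.0955 / 1.0182
(1 + r_real) = 1.075918
r_real = 1.075918 - 1 = 0.075918

0.075918


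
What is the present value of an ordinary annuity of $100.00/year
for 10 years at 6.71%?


Formula: PV = PMT * (1 - (1+r)^(-n)) / r
Discount factor: (1 + 0.0671)^(-10) = 0.522335
Bracket: 1 - 0.522335 = 0.477665
PV = $100.00 * 0.477665 / 0.0671 = $711.87

$711.87


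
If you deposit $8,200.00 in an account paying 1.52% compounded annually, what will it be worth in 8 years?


Formula: FV = P * (1 + r)^n
Substituting: FV = $8,200.00 * (1 + 0.0152)^8
Growth factor: (1.0152)^8 = 1.12827
FV = $8,200.00 * 1.12827 = $9,251.81

$9,251.81


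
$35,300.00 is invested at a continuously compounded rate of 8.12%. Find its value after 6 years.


Formula: FV = P * e^(r*t)
Exponent: r*t = 0.0812 * 6 = 0.4872
e^(0.4872) = 1.627752
FV = $35,300.00 * 1.627752 = $57,459.65

$57,459.65


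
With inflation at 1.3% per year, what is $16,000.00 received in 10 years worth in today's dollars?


Formula: Real value = nominal / (1 + inflation)^years
Price level: (1 + 0.013)^10 = 1.137875
Real value = $16,000.00 / 1.137875 = $14,061.30

$14,061.30


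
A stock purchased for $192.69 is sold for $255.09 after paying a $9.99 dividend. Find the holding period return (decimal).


Formula: HPR = (P1 - P0 + D) / P0
Gain: $255.09 - $192.69 + $9.99 = $72.39
HPR = $72.39 / $192.69 = 0.3757

0.3757


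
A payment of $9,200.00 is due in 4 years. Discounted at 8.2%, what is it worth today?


Formula: PV = FV / (1 + r)^n
Substituting: PV = $9,200.00 / (1 + 0.082)^4
Discount factor: (1.082)^4 = 1.370595
PV = $9,200.00 / 1.370595 = $6,712.41

$6,712.41


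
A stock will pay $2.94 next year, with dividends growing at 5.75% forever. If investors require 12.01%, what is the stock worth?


Formula: P = D1 / (r - g)
Spread: r - g = 0.1201 - 0.0575 = 0.0626
Substituting: P = $2.94 / 0.0626
P = $46.96

$46.96


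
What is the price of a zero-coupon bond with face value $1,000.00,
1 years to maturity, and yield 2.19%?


Formula: Price = FV / (1 + r)^n
Substituting: Price = $1,000.00 / (1 + 0.0219)^1
Discount factor: (1.0219)^1 = 1.0219
Price = $1,000.00 / 1.0219 = $978.57

$978.57


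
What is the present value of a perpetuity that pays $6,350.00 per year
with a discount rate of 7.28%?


Formula: PV = C / r
Substituting: PV = $6,350.00 / 0.0728
PV = $87,225.27

$87,225.27


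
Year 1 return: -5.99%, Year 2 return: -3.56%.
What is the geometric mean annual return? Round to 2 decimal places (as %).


Formula: Geometric mean = ((1+r1)*(1+r2))^(1/2) - 1
Product: (1 + -0.0599) * (1 + -0.0356) = 0.9401 * 0.9644 = 0.906632
Square root: 0.906632^0.5 = 0.952172
Geometric mean = 0.952172 - 1 = -0.047828
As percentage: -4.78%

-4.78%


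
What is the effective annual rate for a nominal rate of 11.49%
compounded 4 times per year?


Formula: EAR = (1 + r/m)^m - 1
Period rate: r/m = 0.1149 / 4 = 0.028725
Compounding: (1 + 0.028725)^4 = 1.119946
EAR = 1.119946 - 1 = 0.119946

0.119946


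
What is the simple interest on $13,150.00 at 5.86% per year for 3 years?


Formula: I = P * r * t
Substituting: I = $13,150.00 * 0.0586 * 3
Step: I = $13,150.00 * 0.1758
I = $2,311.77

$2,311.77


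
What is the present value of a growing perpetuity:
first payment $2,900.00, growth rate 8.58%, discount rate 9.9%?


Formula: PV = C / (r - g)
Spread: r - g = 0.099 - 0.0858 = 0.0132
Substituting: PV = $2,900.00 / 0.0132
PV = $219,696.97

$219,696.97


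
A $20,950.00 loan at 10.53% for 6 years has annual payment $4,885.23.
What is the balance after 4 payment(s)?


Formula: Balance = PV*(1+r)^k - PMT*((1+r)^k - 1)/r
Growth: (1 + 0.1053)^4 = 1.492522
Accumulated factor: ((1+r)^k - 1)/r = 4.67732
Balance = $20,950.00 * 1.492522 - $4,885.23 * 4.67732
Balance = $8,418.55

$8,418.55


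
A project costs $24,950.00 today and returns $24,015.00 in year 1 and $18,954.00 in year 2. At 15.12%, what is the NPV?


Formula: NPV = C0 + C1/(1+r) + C2/(1+r)^2
Discount C1: $24,015.00 / (1 + 0.1512) = $20,860.84
Discount C2: $18,954.00 / (1 + 0.1512)^2 = $14,302.08
NPV = -$24,950.00 + $20,860.84 + $14,302.08 = $10,212.92

$10,212.92


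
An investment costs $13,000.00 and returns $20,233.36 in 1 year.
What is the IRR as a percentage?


Formula: IRR = C1/C0 - 1
Substituting: IRR = $20,233.36 / $13,000.00 - 1
Ratio: 1.556412 - 1 = 0.556412
IRR = 55.6412%

55.6412%


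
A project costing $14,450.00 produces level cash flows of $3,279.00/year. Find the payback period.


Formula: Payback = investment / annual cash flow
Substituting: Payback = $14,450.00 / $3,279.00
Payback = 4.4068 years

4.4068 years


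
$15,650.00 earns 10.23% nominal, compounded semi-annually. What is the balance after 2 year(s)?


Formula: FV = P * (1 + r/m)^(m*t)
Period rate: r/m = 0.1023 / 2 = 0.05115
Total periods: m*t = 2 * 2 = 4
Growth factor: (1 + 0.05115)^4 = 1.22084
FV = $15,650.00 * 1.22084 = $19,106.15

$19,106.15


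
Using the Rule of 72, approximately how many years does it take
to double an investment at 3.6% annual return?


Formula: Years ≈ 72 / r
Substituting: Years ≈ 72 / 3.6
Years ≈ 20.0

20.0 years


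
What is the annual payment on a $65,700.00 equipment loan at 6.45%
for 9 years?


Formula: PMT = PV * r / (1 - (1+r)^(-n))
Denominator: 1 - (1 + 0.0645)^(-9) = 0.430244
Numerator: $65,700.00 * 0.0645 = 4237.65
PMT = 4237.65 / 0.430244 = $9,849.41

$9,849.41


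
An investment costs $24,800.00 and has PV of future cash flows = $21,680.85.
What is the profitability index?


Formula: PI = PV(cash flows) / initial investment
Substituting: PI = $21,680.85 / $24,800.00
PI = 0.8742

0.8742


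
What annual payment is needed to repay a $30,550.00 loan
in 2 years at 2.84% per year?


Formula: PMT = PV * r / (1 - (1+r)^(-n))
Denominator: 1 - (1 + 0.0284)^(-2) = 0.054469
Numerator: $30,550.00 * 0.0284 = 867.62
PMT = 867.62 / 0.054469 = $15,928.75

$15,928.75


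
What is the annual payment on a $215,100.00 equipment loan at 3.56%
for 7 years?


Formula: PMT = PV * r / (1 - (1+r)^(-n))
Denominator: 1 - (1 + 0.0356)^(-7) = 0.217191
Numerator: $215,100.00 * 0.0356 = 7657.56
PMT = 7657.56 / 0.217191 = $35,257.23

$35,257.23


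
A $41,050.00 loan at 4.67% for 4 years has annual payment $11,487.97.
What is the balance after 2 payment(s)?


Formula: Balance = PV*(1+r)^k - PMT*((1+r)^k - 1)/r
Growth: (1 + 0.0467)^2 = 1.095581
Accumulated factor: ((1+r)^k - 1)/r = 2.0467
Balance = $41,050.00 * 1.095581 - $11,487.97 * 2.0467
Balance = $21,461.17

$21,461.17


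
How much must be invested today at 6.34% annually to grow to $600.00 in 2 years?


Formula: PV = FV / (1 + r)^n
Substituting: PV = $600.00 / (1 + 0.0634)^2
Discount factor: (1.0634)^2 = 1.13082
PV = $600.00 / 1.13082 = $530.59

$530.59


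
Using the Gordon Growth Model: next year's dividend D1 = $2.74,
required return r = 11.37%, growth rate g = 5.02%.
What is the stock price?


Formula: P = D1 / (r - g)
Spread: r - g = 0.1137 - 0.0502 = 0.0635
Substituting: P = $2.74 / 0.0635
P = $43.15

$43.15


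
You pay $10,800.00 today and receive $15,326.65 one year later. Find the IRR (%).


Formula: IRR = C1/C0 - 1
Substituting: IRR = $15,326.65 / $10,800.00 - 1
Ratio: 1.419134 - 1 = 0.419134
IRR = 41.9134%

41.9134%


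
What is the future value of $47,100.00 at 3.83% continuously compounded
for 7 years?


Formula: FV = P * e^(r*t)
Exponent: r*t = 0.0383 * 7 = 0.2681
e^(0.2681) = 1.307478
FV = $47,100.00 * 1.307478 = $61,582.21

$61,582.21


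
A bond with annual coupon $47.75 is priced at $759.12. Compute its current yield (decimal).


Formula: Current yield = annual coupon / price
Substituting: CY = $47.75 / $759.12
CY = 0.062902

0.062902


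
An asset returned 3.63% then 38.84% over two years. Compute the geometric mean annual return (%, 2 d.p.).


Formula: Geometric mean = ((1+r1)*(1+r2))^(1/2) - 1
Product: (1 + 0.0363) * (1 + 0.3884) = 1.0363 * 1.3884 = 1.438799
Square root: 1.438799^0.5 = 1.199499
Geometric mean = 1.199499 - 1 = 0.199499
As percentage: 19.95%

19.95%


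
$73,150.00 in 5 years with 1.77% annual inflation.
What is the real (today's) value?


Formula: Real value = nominal / (1 + inflation)^years
Price level: (1 + 0.0177)^5 = 1.091689
Real value = $73,150.00 / 1.091689 = $67,006.27

$67,006.27


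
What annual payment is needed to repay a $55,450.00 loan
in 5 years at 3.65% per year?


Formula: PMT = PV * r / (1 - (1+r)^(-n))
Denominator: 1 - (1 + 0.0365)^(-5) = 0.164102
Numerator: $55,450.00 * 0.0365 = 2023.925
PMT = 2023.925 / 0.164102 = $12,333.36

$12,333.36


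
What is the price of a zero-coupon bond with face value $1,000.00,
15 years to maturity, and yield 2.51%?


Formula: Price = FV / (1 + r)^n
Substituting: Price = $1,000.00 / (1 + 0.0251)^15
Discount factor: (1.0251)^15 = 1.450419
Price = $1,000.00 / 1.450419 = $689.46

$689.46


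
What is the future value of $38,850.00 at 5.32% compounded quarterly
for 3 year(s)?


Formula: FV = P * (1 + r/m)^(m*t)
Period rate: r/m = 0.0532 / 4 = 0.0133
Total periods: m*t = 4 * 3 = 12
Growth factor: (1 + 0.0133)^12 = 1.171808
FV = $38,850.00 * 1.171808 = $45,524.75

$45,524.75


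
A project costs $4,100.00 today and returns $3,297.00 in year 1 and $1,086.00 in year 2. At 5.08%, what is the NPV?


Formula: NPV = C0 + C1/(1+r) + C2/(1+r)^2
Discount C1: $3,297.00 / (1 + 0.0508) = $3,137.61
Discount C2: $1,086.00 / (1 + 0.0508)^2 = $983.53
NPV = -$4,100.00 + $3,137.61 + $983.53 = $21.14

$21.14


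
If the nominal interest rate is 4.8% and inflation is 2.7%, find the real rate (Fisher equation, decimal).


Formula: (1 + r_real) = (1 + r_nom) / (1 + inflation)
Substituting: (1 + r_real) = 1.048 / 1.027
(1 + r_real) = 1.020448
r_real = 1.020448 - 1 = 0.020448

0.020448


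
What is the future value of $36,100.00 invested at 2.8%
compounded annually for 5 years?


Formula: FV = P * (1 + r)^n
Substituting: FV = $36,100.00 * (1 + 0.028)^5
Growth factor: (1.028)^5 = 1.148063
FV = $36,100.00 * 1.148063 = $41,445.06

$41,445.06


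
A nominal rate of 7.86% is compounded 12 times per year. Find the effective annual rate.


Formula: EAR = (1 + r/m)^m - 1
Period rate: r/m = 0.0786 / 12 = 0.00655
Compounding: (1 + 0.00655)^12 = 1.081494
EAR = 1.081494 - 1 = 0.081494

0.081494


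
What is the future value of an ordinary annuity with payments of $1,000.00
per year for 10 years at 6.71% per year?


Formula: FV = PMT * ((1+r)^n - 1) / r
Growth factor: (1 + 0.0671)^10 = 1.914482
Numerator: 1.914482 - 1 = 0.914482
FV = $1,000.00 * 0.914482 / 0.0671 = $13,628.64

$13,628.64


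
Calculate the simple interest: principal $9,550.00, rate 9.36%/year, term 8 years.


Formula: I = P * r * t
Substituting: I = $9,550.00 * 0.0936 * 8
Step: I = $9,550.00 * 0.7488
I = $7,151.04

$7,151.04


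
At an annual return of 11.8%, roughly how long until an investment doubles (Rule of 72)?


Formula: Years ≈ 72 / r
Substituting: Years ≈ 72 / 11.8
Years ≈ 6.1

6.1 years


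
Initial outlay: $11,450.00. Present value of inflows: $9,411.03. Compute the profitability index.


Formula: PI = PV(cash flows) / initial investment
Substituting: PI = $9,411.03 / $11,450.00
PI = 0.8219

0.8219


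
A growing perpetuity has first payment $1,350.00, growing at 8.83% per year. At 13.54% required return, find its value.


Formula: PV = C / (r - g)
Spread: r - g = 0.1354 - 0.0883 = 0.0471
Substituting: PV = $1,350.00 / 0.0471
PV = $28,662.42

$28,662.42


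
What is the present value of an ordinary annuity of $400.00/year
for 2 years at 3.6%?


Formula: PV = PMT * (1 - (1+r)^(-n)) / r
Discount factor: (1 + 0.036)^(-2) = 0.931709
Bracket: 1 - 0.931709 = 0.068291
PV = $400.00 * 0.068291 / 0.036 = $758.78

$758.78


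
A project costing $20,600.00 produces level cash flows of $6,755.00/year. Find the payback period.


Formula: Payback = investment / annual cash flow
Substituting: Payback = $20,600.00 / $6,755.00
Payback = 3.0496 years

3.0496 years


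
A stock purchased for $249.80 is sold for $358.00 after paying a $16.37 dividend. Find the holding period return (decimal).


Formula: HPR = (P1 - P0 + D) / P0
Gain: $358.00 - $249.80 + $16.37 = $124.57
HPR = $124.57 / $249.80 = 0.4987

0.4987


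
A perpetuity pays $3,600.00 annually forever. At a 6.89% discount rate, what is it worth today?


Formula: PV = C / r
Substituting: PV = $3,600.00 / 0.0689
PV = $52,249.64

$52,249.64


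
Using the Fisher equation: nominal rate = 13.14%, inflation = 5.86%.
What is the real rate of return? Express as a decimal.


Formula: (1 + r_real) = (1 + r_nom) / (1 + inflation)
Substituting: (1 + r_real) = 1.1314 / 1.0586
(1 + r_real) = 1.06877
r_real = 1.06877 - 1 = 0.06877

0.06877


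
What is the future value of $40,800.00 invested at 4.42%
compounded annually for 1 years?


Formula: FV = P * (1 + r)^n
Substituting: FV = $40,800.00 * (1 + 0.0442)^1
Growth factor: (1.0442)^1 = 1.0442
FV = $40,800.00 * 1.0442 = $42,603.36

$42,603.36
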